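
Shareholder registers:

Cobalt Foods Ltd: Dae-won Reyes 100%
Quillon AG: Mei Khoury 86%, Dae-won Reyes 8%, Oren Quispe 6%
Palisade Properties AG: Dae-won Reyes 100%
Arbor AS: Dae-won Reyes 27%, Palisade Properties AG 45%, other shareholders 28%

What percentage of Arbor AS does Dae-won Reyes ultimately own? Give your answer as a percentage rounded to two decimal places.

72.00%

Dae-won reaches Arbor along 2 paths.
Direct stake: 27% = 27%.
Via Palisade: 100% × 45% = 45%.
Total: 27% + 45% = 72%.
Rounded: 72.00%.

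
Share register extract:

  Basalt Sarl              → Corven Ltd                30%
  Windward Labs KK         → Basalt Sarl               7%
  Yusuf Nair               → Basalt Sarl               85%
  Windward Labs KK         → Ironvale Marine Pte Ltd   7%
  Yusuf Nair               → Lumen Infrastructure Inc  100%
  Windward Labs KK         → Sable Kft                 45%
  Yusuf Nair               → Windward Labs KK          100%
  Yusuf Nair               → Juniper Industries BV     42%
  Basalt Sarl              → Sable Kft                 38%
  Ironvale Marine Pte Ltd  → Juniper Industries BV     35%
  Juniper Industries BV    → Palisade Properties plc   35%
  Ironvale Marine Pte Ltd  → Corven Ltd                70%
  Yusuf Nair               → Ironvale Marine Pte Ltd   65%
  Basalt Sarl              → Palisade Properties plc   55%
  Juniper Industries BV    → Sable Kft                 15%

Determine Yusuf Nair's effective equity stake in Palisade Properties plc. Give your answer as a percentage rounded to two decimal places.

74.12%

Yusuf reaches Palisade along 5 paths.
Via Basalt: 85% × 55% = 46.75%.
Via Windward → Basalt: 100% × 7% × 55% = 3.85%.
Via Juniper: 42% × 35% = 14.7%.
Via Ironvale → Juniper: 65% × 35% × 35% = 7.9625%.
Via Windward → Ironvale → Juniper: 100% × 7% × 35% × 35% = 0.8575%.
Total: 46.75% + 3.85% + 14.7% + 7.9625% + 0.8575% = 74.12%.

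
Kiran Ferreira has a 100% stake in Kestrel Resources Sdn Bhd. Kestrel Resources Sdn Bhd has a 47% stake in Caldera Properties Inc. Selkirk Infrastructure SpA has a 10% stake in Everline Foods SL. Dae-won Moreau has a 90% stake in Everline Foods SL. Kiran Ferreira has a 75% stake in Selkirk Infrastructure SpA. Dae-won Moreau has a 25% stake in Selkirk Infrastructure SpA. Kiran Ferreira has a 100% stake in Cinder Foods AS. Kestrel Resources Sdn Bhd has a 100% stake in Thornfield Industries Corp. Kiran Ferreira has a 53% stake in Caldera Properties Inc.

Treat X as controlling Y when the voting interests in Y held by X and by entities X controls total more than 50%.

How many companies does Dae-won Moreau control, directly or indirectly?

Dae-won holds 90% of Everline, so Dae-won controls Everline.
No other company's threshold is met.
Dae-won controls 1 company.

1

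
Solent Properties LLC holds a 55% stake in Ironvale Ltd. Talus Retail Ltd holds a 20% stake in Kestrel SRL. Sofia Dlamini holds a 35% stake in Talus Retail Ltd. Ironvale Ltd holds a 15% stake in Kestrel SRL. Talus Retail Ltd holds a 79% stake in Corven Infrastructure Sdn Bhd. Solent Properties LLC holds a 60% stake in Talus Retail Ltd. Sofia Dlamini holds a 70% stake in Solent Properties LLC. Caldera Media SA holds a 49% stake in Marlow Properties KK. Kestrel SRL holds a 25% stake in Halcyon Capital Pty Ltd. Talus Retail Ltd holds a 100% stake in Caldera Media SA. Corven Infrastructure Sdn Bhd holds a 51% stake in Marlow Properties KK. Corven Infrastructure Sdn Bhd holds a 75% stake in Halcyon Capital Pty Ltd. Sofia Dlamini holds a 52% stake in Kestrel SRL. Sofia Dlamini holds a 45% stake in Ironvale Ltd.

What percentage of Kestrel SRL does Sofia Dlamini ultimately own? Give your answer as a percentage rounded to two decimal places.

Sofia reaches Kestrel along 5 paths.
Via Talus: 35% × 20% = 7%.
Via Solent → Talus: 70% × 60% × 20% = 8.4%.
Via Solent → Ironvale: 70% × 55% × 15% = 5.775%.
Via Ironvale: 45% × 15% = 6.75%.
Direct stake: 52% = 52%.
Total: 7% + 8.4% + 5.775% + 6.75% + 52% = 79.925%.
Rounded: 79.93%.

79.93%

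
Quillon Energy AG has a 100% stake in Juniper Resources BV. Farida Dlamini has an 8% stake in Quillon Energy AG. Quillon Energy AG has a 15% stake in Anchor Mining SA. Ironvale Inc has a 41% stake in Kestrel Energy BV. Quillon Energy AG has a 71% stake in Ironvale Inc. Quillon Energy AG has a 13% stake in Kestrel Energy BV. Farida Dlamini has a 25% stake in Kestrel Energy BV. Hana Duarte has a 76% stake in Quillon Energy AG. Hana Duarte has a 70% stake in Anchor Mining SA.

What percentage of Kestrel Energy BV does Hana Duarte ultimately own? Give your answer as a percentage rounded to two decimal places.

32.00%

Hana reaches Kestrel along 2 paths.
Via Quillon → Ironvale: 76% × 71% × 41% = 22.1236%.
Via Quillon: 76% × 13% = 9.88%.
Total: 22.1236% + 9.88% = 32.0036%.
Rounded: 32.00%.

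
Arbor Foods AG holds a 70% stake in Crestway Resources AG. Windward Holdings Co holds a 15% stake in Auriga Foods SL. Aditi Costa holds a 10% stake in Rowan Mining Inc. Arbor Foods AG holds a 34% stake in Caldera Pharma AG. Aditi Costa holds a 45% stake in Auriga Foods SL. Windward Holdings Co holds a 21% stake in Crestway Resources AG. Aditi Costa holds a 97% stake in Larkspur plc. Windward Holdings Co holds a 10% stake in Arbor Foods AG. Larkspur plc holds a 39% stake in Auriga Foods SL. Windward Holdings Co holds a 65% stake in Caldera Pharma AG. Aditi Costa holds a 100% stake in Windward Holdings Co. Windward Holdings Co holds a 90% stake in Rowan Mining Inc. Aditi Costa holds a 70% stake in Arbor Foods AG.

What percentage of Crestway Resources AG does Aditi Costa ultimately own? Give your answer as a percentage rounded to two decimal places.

77.00%

Aditi reaches Crestway along 3 paths.
Via Windward: 100% × 21% = 21%.
Via Windward → Arbor: 100% × 10% × 70% = 7%.
Via Arbor: 70% × 70% = 49%.
Total: 21% + 7% + 49% = 77%.
Rounded: 77.00%.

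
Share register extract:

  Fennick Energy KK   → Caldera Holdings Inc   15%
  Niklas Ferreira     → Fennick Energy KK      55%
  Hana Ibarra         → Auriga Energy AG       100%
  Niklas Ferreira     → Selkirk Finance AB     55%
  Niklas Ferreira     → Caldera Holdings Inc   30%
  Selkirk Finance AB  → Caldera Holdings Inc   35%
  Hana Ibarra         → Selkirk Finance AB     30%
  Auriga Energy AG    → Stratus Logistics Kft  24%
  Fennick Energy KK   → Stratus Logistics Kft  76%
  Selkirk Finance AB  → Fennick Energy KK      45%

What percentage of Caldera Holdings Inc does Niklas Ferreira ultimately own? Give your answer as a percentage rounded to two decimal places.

61.21%

Niklas reaches Caldera along 4 paths.
Via Selkirk → Fennick: 55% × 45% × 15% = 3.7125%.
Via Fennick: 55% × 15% = 8.25%.
Via Selkirk: 55% × 35% = 19.25%.
Direct stake: 30% = 30%.
Total: 3.7125% + 8.25% + 19.25% + 30% = 61.2125%.
Rounded: 61.21%.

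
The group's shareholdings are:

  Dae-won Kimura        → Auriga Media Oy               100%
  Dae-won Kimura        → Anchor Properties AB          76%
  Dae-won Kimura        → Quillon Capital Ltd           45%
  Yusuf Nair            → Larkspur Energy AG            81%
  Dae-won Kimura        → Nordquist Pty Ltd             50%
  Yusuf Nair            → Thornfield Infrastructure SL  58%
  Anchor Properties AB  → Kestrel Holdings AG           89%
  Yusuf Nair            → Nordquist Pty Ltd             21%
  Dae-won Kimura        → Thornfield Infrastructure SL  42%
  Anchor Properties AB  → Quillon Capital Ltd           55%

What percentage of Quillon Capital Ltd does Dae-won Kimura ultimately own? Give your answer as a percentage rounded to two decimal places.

Dae-won reaches Quillon along 2 paths.
Direct stake: 45% = 45%.
Via Anchor: 76% × 55% = 41.8%.
Total: 45% + 41.8% = 86.8%.
Rounded: 86.80%.

86.80%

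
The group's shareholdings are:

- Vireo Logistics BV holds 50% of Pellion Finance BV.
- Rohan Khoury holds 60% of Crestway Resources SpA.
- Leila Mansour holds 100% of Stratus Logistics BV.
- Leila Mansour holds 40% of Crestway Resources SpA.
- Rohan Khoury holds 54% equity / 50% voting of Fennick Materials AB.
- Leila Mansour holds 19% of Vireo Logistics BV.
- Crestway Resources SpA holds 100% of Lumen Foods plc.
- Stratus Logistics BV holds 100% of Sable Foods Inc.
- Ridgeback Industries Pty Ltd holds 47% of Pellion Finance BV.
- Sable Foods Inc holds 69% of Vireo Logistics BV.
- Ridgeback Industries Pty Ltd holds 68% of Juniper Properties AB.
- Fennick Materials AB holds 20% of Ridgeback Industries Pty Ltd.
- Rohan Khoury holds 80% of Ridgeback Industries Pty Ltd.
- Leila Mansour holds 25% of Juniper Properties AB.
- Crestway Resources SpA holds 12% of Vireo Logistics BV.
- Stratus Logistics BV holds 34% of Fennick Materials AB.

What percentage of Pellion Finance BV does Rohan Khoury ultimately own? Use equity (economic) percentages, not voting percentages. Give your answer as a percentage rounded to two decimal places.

Rohan reaches Pellion along 3 paths.
Via Crestway → Vireo: 60% × 12% × 50% = 3.6%.
Via Ridgeback: 80% × 47% = 37.6%.
Via Fennick → Ridgeback: 54% × 20% × 47% = 5.076%.
Total: 3.6% + 37.6% + 5.076% = 46.276%.
Rounded: 46.28%.

46.28%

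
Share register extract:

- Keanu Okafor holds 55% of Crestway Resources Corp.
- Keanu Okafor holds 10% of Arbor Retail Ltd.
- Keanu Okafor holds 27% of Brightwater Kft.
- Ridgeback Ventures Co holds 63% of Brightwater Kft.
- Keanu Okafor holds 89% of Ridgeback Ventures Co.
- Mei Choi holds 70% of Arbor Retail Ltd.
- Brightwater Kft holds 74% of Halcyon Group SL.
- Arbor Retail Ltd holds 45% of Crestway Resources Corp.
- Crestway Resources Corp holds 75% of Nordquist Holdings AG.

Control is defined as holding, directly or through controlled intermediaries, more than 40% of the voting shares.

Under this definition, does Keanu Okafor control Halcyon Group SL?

Yes

Keanu holds 89% of Ridgeback, so Keanu controls Ridgeback.
Keanu and Ridgeback together hold 27% + 63% = 90% of Brightwater, so Keanu controls Brightwater.
Brightwater holds 74% of Halcyon, so Keanu controls Halcyon.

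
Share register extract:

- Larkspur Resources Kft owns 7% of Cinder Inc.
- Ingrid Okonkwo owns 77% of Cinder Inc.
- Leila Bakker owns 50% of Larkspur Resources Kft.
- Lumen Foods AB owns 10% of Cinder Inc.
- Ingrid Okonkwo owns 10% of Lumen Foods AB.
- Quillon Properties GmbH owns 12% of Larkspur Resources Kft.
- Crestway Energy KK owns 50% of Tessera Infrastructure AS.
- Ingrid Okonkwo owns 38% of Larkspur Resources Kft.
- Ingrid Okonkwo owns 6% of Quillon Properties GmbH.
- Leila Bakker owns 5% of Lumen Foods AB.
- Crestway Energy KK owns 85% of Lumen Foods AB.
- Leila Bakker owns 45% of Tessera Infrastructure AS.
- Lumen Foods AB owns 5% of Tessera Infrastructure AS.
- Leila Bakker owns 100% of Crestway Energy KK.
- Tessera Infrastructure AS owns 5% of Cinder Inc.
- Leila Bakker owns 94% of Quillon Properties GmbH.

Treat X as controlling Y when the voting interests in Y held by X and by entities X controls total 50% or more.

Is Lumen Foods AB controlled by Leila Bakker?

Yes

Leila holds 100% of Crestway, so Leila controls Crestway.
Leila and Crestway together hold 5% + 85% = 90% of Lumen, so Leila controls Lumen.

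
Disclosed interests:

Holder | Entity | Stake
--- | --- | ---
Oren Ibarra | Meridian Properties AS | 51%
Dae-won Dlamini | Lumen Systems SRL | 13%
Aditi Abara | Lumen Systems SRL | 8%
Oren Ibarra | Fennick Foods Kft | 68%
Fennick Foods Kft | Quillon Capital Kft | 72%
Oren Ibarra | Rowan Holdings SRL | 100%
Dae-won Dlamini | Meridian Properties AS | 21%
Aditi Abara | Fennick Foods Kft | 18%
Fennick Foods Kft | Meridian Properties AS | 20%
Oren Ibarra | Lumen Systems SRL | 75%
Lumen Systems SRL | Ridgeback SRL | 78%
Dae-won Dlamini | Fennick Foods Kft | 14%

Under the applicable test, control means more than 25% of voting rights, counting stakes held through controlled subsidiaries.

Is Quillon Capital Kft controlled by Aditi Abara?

No

Aditi's largest direct stake is 18% in Fennick, which does not meet the threshold, so Aditi controls no company.
Neither Aditi nor any entity Aditi controls holds any voting interest in Quillon.
So Aditi does not control Quillon.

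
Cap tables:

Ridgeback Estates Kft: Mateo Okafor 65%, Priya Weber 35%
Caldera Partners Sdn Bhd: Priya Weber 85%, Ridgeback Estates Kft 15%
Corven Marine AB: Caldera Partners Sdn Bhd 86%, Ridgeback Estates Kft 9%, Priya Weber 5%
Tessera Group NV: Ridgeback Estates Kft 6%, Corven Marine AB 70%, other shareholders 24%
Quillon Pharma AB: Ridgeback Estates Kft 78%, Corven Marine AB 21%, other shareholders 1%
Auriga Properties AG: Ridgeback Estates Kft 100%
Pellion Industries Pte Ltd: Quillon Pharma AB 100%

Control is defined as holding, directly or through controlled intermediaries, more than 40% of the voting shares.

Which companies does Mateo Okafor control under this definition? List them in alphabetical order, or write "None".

Mateo holds 65% of Ridgeback, so Mateo controls Ridgeback.
Ridgeback holds 78% of Quillon, so Mateo controls Quillon.
Ridgeback holds 100% of Auriga, so Mateo controls Auriga.
Quillon holds 100% of Pellion, so Mateo controls Pellion.
No other company's threshold is met.

Auriga Properties AG, Pellion Industries Pte Ltd, Quillon Pharma AB, Ridgeback Estates Kft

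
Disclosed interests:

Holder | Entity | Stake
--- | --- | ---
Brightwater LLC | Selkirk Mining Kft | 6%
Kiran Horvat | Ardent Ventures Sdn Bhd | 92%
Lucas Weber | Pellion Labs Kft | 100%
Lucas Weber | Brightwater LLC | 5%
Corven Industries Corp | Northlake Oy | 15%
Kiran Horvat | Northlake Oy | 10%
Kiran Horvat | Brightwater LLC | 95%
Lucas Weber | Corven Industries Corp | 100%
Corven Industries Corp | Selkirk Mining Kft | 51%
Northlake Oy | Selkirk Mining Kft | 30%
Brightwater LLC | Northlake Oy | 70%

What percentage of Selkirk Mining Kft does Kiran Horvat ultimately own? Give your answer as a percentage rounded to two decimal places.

28.65%

Kiran reaches Selkirk along 3 paths.
Via Brightwater → Northlake: 95% × 70% × 30% = 19.95%.
Via Northlake: 10% × 30% = 3%.
Via Brightwater: 95% × 6% = 5.7%.
Total: 19.95% + 3% + 5.7% = 28.65%.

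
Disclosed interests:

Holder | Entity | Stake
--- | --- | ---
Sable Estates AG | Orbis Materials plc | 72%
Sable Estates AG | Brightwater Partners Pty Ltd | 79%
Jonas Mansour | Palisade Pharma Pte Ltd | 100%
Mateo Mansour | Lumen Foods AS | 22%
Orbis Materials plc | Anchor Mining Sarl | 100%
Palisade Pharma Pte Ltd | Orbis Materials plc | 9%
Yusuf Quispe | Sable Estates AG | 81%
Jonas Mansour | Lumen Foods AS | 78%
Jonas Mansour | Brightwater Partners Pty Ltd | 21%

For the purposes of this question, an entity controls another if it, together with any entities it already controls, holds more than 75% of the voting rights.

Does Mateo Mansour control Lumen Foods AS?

Mateo's largest direct stake is 22% in Lumen, which does not meet the threshold, so Mateo controls no company.
In Lumen, Mateo's side holds only 22%, not > 75%.
So Mateo does not control Lumen.

No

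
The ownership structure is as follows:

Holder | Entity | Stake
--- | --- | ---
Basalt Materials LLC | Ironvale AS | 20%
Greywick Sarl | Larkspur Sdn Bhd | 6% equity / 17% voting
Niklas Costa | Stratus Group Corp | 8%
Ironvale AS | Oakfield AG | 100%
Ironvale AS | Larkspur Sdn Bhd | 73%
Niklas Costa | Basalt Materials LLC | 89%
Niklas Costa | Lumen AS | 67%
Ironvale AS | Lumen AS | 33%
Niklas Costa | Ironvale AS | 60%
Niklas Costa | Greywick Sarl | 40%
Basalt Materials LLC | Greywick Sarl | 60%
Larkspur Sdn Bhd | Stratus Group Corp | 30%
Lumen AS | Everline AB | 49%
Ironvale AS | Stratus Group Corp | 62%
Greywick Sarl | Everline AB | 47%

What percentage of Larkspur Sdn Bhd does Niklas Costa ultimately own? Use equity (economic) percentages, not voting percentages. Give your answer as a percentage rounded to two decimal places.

62.40%

Niklas reaches Larkspur along 4 paths.
Via Ironvale: 60% × 73% = 43.8%.
Via Basalt → Ironvale: 89% × 20% × 73% = 12.994%.
Via Basalt → Greywick: 89% × 60% × 6% = 3.204%.
Via Greywick: 40% × 6% = 2.4%.
Total: 43.8% + 12.994% + 3.204% + 2.4% = 62.398%.
Rounded: 62.40%.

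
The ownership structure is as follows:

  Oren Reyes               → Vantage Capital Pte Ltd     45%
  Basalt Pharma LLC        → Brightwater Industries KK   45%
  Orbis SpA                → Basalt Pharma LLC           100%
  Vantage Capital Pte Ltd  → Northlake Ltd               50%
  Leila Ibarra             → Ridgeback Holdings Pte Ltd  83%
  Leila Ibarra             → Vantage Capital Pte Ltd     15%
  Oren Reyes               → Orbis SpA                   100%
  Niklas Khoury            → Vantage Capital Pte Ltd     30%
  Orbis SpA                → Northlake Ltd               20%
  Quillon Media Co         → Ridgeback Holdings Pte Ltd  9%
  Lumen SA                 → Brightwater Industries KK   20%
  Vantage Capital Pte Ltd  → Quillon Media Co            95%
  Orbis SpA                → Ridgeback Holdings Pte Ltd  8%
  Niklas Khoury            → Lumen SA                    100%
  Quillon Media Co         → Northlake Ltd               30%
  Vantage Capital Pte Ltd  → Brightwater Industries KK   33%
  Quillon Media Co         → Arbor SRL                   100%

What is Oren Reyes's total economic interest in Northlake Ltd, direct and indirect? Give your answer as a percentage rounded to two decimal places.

Oren reaches Northlake along 3 paths.
Via Vantage: 45% × 50% = 22.5%.
Via Vantage → Quillon: 45% × 95% × 30% = 12.825%.
Via Orbis: 100% × 20% = 20%.
Total: 22.5% + 12.825% + 20% = 55.325%.
Rounded: 55.33%.

55.33%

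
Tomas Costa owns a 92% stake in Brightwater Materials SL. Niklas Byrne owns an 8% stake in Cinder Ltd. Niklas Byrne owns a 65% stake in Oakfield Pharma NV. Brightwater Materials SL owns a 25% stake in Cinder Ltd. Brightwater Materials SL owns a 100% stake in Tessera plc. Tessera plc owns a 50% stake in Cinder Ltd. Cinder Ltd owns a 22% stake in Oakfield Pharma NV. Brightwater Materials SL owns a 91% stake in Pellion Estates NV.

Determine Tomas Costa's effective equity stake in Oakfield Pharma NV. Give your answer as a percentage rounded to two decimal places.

15.18%

Tomas reaches Oakfield along 2 paths.
Via Brightwater → Cinder: 92% × 25% × 22% = 5.06%.
Via Brightwater → Tessera → Cinder: 92% × 100% × 50% × 22% = 10.12%.
Total: 5.06% + 10.12% = 15.18%.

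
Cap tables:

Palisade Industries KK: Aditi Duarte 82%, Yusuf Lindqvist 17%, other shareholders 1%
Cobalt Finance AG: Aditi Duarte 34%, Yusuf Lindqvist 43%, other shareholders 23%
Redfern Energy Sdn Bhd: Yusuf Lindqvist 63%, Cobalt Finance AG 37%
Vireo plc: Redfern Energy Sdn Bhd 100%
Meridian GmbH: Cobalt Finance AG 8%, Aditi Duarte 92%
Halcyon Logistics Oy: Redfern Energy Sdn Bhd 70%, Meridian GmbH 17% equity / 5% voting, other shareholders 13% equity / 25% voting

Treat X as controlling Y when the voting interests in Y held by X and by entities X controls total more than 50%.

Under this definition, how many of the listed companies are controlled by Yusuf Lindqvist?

Yusuf holds 63% of Redfern, so Yusuf controls Redfern.
Redfern holds 100% of Vireo, so Yusuf controls Vireo.
Redfern holds 70% of Halcyon, so Yusuf controls Halcyon.
No other company's threshold is met.
Yusuf controls 3 companies.

3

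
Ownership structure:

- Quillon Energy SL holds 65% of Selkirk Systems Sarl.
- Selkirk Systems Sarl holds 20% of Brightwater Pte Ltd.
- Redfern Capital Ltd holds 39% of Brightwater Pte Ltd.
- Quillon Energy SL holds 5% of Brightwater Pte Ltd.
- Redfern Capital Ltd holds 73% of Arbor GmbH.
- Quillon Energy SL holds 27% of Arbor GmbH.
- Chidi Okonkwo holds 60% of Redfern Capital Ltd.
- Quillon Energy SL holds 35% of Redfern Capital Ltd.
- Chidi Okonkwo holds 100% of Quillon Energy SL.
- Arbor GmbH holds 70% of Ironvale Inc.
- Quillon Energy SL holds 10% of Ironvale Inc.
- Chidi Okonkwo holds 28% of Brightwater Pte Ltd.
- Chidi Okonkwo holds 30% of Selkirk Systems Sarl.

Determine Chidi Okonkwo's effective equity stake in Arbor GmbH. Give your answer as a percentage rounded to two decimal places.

96.35%

Chidi reaches Arbor along 3 paths.
Via Quillon → Redfern: 100% × 35% × 73% = 25.55%.
Via Redfern: 60% × 73% = 43.8%.
Via Quillon: 100% × 27% = 27%.
Total: 25.55% + 43.8% + 27% = 96.35%.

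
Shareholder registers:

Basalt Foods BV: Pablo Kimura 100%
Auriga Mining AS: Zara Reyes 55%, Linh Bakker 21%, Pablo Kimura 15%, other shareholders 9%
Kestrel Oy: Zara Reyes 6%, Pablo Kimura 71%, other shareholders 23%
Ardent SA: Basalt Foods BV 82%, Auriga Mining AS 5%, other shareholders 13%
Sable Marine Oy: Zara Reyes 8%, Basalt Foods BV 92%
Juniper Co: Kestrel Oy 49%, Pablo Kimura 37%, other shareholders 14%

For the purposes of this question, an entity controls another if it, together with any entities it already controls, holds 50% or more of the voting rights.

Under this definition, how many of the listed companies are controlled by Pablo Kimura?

Pablo holds 100% of Basalt, so Pablo controls Basalt.
Pablo holds 71% of Kestrel, so Pablo controls Kestrel.
Basalt holds 82% of Ardent, so Pablo controls Ardent.
Basalt holds 92% of Sable, so Pablo controls Sable.
Kestrel and Pablo together hold 49% + 37% = 86% of Juniper, so Pablo controls Juniper.
No other company's threshold is met.
Pablo controls 5 companies.

5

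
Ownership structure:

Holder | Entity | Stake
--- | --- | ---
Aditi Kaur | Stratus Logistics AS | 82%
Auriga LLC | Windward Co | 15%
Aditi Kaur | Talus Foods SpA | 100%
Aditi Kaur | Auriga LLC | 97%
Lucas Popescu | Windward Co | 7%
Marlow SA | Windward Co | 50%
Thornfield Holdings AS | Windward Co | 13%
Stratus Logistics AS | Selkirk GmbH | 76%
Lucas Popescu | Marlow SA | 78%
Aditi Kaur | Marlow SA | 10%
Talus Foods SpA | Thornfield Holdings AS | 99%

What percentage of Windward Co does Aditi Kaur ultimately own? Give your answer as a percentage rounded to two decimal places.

32.42%

Aditi reaches Windward along 3 paths.
Via Auriga: 97% × 15% = 14.55%.
Via Marlow: 10% × 50% = 5%.
Via Talus → Thornfield: 100% × 99% × 13% = 12.87%.
Total: 14.55% + 5% + 12.87% = 32.42%.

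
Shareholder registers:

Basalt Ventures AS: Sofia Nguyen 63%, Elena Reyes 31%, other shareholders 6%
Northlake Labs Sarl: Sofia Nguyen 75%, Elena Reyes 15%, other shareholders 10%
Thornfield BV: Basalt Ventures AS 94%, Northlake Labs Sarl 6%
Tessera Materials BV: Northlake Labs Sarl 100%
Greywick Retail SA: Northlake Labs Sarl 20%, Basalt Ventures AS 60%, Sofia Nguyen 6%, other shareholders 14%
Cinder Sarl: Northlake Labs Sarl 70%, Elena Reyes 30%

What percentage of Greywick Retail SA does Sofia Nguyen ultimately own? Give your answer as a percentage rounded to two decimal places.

58.80%

Sofia reaches Greywick along 3 paths.
Via Northlake: 75% × 20% = 15%.
Via Basalt: 63% × 60% = 37.8%.
Direct stake: 6% = 6%.
Total: 15% + 37.8% + 6% = 58.8%.
Rounded: 58.80%.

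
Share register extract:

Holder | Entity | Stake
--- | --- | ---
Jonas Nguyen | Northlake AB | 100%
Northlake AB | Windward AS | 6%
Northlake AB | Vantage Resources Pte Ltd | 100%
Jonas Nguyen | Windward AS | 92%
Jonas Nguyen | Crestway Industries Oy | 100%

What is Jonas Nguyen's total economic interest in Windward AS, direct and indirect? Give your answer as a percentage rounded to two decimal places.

Jonas reaches Windward along 2 paths.
Direct stake: 92% = 92%.
Via Northlake: 100% × 6% = 6%.
Total: 92% + 6% = 98%.
Rounded: 98.00%.

98.00%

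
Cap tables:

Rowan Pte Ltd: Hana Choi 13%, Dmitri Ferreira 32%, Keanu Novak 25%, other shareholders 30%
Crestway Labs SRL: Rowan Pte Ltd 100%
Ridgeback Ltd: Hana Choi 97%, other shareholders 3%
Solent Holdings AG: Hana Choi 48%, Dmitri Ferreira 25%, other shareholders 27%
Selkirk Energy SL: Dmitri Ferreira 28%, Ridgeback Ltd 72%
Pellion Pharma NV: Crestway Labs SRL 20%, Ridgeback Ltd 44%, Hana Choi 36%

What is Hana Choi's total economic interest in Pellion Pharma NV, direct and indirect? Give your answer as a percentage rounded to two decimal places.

Hana reaches Pellion along 3 paths.
Via Rowan → Crestway: 13% × 100% × 20% = 2.6%.
Via Ridgeback: 97% × 44% = 42.68%.
Direct stake: 36% = 36%.
Total: 2.6% + 42.68% + 36% = 81.28%.

81.28%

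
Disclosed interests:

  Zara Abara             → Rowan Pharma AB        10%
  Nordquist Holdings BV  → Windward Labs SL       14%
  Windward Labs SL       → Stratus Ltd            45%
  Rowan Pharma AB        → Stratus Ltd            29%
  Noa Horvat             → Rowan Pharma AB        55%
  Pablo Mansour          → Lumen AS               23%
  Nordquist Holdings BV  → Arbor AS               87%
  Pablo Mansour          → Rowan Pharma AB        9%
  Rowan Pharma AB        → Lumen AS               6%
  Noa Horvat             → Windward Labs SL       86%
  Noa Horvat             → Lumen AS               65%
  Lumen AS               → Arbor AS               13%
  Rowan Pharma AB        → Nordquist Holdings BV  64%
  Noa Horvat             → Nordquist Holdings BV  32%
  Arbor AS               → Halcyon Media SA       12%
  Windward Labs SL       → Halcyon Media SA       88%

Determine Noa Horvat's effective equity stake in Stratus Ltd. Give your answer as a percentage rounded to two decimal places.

Noa reaches Stratus along 4 paths.
Via Rowan: 55% × 29% = 15.95%.
Via Nordquist → Windward: 32% × 14% × 45% = 2.016%.
Via Rowan → Nordquist → Windward: 55% × 64% × 14% × 45% = 2.2176%.
Via Windward: 86% × 45% = 38.7%.
Total: 15.95% + 2.016% + 2.2176% + 38.7% = 58.8836%.
Rounded: 58.88%.

58.88%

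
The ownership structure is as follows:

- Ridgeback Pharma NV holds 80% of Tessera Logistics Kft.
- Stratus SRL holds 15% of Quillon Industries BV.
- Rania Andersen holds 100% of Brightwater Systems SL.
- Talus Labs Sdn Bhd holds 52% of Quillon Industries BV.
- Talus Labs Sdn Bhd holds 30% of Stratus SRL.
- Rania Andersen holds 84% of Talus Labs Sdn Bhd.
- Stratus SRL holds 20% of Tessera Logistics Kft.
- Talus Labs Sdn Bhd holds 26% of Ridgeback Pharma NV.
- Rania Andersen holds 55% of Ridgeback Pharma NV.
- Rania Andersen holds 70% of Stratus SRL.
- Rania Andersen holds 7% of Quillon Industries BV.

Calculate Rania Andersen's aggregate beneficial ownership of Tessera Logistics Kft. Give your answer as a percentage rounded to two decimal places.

80.51%

Rania reaches Tessera along 4 paths.
Via Stratus: 70% × 20% = 14%.
Via Talus → Stratus: 84% × 30% × 20% = 5.04%.
Via Ridgeback: 55% × 80% = 44%.
Via Talus → Ridgeback: 84% × 26% × 80% = 17.472%.
Total: 14% + 5.04% + 44% + 17.472% = 80.512%.
Rounded: 80.51%.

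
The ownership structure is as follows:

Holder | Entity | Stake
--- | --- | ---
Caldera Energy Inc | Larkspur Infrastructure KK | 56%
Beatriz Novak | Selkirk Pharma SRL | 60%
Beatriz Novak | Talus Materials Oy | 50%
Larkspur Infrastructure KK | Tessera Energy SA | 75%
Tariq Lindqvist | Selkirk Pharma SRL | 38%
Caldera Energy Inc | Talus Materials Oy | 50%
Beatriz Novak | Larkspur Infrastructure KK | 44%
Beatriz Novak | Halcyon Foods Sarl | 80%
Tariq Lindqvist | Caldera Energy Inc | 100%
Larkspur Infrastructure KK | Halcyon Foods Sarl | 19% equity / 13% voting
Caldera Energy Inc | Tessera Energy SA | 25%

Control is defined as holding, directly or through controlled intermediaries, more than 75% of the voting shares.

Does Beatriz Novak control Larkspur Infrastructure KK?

Beatriz holds 80% of Halcyon, so Beatriz controls Halcyon.
In Larkspur, Beatriz's side holds only 44%, not > 75%.
So Beatriz does not control Larkspur.

No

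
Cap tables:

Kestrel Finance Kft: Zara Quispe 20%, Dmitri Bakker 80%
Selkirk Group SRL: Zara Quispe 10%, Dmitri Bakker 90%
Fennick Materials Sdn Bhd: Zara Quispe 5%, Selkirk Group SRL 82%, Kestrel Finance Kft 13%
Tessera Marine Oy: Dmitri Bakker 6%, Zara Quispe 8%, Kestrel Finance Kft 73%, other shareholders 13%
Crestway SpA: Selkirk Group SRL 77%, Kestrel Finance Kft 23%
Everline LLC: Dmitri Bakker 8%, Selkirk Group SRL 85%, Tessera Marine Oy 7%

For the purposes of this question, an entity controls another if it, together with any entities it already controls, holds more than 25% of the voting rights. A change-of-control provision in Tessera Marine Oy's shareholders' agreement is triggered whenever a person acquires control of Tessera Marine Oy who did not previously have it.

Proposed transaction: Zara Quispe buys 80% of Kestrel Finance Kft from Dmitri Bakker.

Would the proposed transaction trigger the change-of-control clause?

Yes

The purchase adds only to Zara's holdings (Dmitri's stake shrinks), so Zara is the only person who could newly come to control Tessera.
Zara's largest direct stake is 20% in Kestrel, which does not meet the threshold, so Zara controls no company.
In Tessera, Zara's side holds only 8%, not > 25%.
So before the transaction, Zara does not control Tessera.
After the purchase, Zara's direct stake in Kestrel rises to 20% + 80% = 100%, and Dmitri's stake falls to 0%.
Zara holds 100% of Kestrel, so Zara controls Kestrel.
Zara and Kestrel together hold 8% + 73% = 81% of Tessera, so Zara controls Tessera.
Zara did not control Tessera before and does after, so the clause is triggered.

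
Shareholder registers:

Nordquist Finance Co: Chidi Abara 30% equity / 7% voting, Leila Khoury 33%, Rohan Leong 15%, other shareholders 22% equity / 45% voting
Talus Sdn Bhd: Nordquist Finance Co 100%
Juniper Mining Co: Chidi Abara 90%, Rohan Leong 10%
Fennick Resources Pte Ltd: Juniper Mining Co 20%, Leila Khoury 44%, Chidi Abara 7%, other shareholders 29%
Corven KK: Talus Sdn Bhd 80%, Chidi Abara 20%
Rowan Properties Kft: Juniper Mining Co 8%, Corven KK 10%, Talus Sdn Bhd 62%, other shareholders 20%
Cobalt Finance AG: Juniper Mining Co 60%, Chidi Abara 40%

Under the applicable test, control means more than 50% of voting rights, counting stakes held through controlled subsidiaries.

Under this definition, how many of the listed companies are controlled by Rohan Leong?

Rohan's largest direct stake is 15% in Nordquist, which does not meet the threshold.
Rohan controls 0 companies.

0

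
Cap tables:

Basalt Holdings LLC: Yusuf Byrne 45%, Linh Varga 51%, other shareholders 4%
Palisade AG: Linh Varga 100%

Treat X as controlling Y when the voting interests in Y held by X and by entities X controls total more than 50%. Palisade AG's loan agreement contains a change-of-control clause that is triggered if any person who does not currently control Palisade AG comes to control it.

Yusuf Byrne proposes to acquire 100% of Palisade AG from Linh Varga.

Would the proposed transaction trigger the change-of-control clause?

Yes

The purchase adds only to Yusuf's holdings (Linh's stake shrinks), so Yusuf is the only person who could newly come to control Palisade.
Yusuf's largest direct stake is 45% in Basalt, which does not meet the threshold, so Yusuf controls no company.
Neither Yusuf nor any entity Yusuf controls holds any voting interest in Palisade.
So before the transaction, Yusuf does not control Palisade.
After the purchase, Yusuf holds 100% of Palisade directly, and Linh's stake falls to 0%.
Yusuf holds 100% of Palisade, so Yusuf controls Palisade.
Yusuf did not control Palisade before and does after, so the clause is triggered.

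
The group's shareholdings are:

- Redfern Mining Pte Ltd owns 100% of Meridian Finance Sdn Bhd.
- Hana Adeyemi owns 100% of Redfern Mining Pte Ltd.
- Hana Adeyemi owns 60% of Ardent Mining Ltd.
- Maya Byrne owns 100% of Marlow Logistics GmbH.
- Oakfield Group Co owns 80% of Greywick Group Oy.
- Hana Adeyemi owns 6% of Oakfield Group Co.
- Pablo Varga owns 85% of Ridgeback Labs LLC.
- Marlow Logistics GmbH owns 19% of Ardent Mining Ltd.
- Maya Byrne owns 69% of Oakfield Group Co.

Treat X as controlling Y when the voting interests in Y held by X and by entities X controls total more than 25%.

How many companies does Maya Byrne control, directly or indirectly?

3

Maya holds 69% of Oakfield, so Maya controls Oakfield.
Maya holds 100% of Marlow, so Maya controls Marlow.
Oakfield holds 80% of Greywick, so Maya controls Greywick.
No other company's threshold is met.
Maya controls 3 companies.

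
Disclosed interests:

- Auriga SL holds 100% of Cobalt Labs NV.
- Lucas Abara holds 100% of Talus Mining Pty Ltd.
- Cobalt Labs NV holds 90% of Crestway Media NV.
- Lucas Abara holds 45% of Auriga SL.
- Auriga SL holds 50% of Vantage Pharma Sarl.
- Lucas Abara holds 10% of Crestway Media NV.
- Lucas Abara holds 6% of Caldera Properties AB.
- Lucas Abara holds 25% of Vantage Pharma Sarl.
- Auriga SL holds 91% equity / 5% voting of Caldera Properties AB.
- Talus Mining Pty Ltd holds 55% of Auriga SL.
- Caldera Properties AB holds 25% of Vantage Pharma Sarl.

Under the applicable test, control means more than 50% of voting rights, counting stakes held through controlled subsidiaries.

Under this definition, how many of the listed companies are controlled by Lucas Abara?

5

Lucas holds 100% of Talus, so Lucas controls Talus.
Lucas and Talus together hold 45% + 55% = 100% of Auriga, so Lucas controls Auriga.
Auriga holds 100% of Cobalt, so Lucas controls Cobalt.
Lucas and Cobalt together hold 10% + 90% = 100% of Crestway, so Lucas controls Crestway.
Lucas and Auriga together hold 25% + 50% = 75% of Vantage, so Lucas controls Vantage.
No other company's threshold is met.
Lucas controls 5 companies.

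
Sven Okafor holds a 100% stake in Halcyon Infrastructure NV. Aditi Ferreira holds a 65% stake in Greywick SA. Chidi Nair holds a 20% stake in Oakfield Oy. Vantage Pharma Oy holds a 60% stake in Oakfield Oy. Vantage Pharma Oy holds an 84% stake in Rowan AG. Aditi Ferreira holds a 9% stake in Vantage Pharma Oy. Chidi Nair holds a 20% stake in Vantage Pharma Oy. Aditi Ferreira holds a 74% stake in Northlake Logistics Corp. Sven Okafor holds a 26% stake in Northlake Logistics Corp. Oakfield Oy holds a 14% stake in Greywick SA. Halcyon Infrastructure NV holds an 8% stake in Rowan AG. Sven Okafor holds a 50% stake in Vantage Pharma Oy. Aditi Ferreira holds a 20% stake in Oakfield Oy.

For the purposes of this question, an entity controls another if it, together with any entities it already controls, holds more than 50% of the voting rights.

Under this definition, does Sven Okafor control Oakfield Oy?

Sven holds 100% of Halcyon, so Sven controls Halcyon.
Neither Sven nor any entity Sven controls holds any voting interest in Oakfield.
So Sven does not control Oakfield.

No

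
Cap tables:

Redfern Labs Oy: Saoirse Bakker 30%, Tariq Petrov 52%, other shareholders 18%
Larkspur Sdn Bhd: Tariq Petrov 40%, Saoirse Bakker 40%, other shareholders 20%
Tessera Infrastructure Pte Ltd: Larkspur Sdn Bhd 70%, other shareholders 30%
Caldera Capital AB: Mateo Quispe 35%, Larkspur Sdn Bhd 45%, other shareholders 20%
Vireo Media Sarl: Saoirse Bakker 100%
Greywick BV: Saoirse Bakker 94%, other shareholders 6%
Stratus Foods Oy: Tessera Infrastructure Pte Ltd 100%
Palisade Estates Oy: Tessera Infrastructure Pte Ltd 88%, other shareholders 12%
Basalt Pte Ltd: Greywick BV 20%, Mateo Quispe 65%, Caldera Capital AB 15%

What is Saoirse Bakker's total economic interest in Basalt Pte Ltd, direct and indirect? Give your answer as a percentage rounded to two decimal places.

Saoirse reaches Basalt along 2 paths.
Via Greywick: 94% × 20% = 18.8%.
Via Larkspur → Caldera: 40% × 45% × 15% = 2.7%.
Total: 18.8% + 2.7% = 21.5%.
Rounded: 21.50%.

21.50%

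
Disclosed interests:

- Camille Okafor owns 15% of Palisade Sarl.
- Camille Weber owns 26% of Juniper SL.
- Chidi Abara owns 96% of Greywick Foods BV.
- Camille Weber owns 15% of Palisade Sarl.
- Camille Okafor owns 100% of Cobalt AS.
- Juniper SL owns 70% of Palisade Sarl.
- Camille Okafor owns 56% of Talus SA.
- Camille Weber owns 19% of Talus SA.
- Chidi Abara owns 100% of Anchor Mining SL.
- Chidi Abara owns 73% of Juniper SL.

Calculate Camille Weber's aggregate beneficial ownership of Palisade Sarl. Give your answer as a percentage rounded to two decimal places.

33.20%

Camille Weber reaches Palisade along 2 paths.
Via Juniper: 26% × 70% = 18.2%.
Direct stake: 15% = 15%.
Total: 18.2% + 15% = 33.2%.
Rounded: 33.20%.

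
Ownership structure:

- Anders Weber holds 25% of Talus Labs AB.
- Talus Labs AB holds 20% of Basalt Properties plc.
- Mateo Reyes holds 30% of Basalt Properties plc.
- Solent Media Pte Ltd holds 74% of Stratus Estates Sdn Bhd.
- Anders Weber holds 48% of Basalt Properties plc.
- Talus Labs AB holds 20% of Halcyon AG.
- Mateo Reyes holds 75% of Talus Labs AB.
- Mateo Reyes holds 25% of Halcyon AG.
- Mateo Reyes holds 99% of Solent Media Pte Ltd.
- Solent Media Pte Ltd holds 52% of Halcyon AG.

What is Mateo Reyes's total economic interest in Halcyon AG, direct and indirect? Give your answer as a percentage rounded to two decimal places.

Mateo reaches Halcyon along 3 paths.
Via Solent: 99% × 52% = 51.48%.
Via Talus: 75% × 20% = 15%.
Direct stake: 25% = 25%.
Total: 51.48% + 15% + 25% = 91.48%.

91.48%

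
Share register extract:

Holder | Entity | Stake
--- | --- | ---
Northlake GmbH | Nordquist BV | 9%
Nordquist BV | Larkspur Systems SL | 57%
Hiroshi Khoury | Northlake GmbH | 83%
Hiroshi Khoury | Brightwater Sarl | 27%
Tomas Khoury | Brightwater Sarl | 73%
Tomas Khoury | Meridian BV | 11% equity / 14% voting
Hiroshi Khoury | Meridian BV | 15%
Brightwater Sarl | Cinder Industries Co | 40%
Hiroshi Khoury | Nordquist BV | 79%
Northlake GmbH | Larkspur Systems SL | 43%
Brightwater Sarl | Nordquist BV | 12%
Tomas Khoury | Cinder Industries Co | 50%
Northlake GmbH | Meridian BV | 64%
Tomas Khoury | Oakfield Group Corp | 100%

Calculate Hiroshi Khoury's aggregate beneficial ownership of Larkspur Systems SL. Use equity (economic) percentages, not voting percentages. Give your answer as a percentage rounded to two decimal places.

Hiroshi reaches Larkspur along 4 paths.
Via Northlake → Nordquist: 83% × 9% × 57% = 4.2579%.
Via Brightwater → Nordquist: 27% × 12% × 57% = 1.8468%.
Via Nordquist: 79% × 57% = 45.03%.
Via Northlake: 83% × 43% = 35.69%.
Total: 4.2579% + 1.8468% + 45.03% + 35.69% = 86.8247%.
Rounded: 86.82%.

86.82%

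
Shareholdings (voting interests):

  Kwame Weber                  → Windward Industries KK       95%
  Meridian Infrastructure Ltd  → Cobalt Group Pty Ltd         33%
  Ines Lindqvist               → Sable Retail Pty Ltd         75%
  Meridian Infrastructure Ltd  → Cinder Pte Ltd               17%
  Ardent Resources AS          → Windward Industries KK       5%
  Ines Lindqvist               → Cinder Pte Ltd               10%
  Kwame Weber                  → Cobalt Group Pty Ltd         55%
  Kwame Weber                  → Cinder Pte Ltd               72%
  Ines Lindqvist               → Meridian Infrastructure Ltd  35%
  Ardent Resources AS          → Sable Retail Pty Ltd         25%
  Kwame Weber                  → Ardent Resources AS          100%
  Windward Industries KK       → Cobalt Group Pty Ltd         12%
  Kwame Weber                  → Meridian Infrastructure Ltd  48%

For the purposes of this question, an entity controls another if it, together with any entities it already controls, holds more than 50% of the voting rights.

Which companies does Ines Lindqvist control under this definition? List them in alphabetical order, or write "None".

Ines holds 75% of Sable, so Ines controls Sable.
No other company's threshold is met.

Sable Retail Pty Ltd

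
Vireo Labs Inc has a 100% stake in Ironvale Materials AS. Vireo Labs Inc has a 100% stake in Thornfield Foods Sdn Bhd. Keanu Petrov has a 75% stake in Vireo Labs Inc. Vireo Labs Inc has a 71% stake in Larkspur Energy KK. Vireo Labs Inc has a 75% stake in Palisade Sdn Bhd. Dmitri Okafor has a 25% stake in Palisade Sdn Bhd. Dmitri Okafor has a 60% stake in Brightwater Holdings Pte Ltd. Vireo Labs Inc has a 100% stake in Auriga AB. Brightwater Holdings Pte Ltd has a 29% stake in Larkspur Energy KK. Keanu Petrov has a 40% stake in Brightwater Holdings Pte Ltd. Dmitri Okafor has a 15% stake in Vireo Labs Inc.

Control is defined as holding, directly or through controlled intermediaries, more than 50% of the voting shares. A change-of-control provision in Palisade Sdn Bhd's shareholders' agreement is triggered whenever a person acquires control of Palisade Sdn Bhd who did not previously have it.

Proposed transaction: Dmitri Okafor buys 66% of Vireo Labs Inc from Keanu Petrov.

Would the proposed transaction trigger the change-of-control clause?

The purchase adds only to Dmitri's holdings (Keanu's stake shrinks), so Dmitri is the only person who could newly come to control Palisade.
Dmitri holds 60% of Brightwater, so Dmitri controls Brightwater.
In Palisade, Dmitri's side holds only 25%, not > 50%.
So before the transaction, Dmitri does not control Palisade.
After the purchase, Dmitri's direct stake in Vireo rises to 15% + 66% = 81%, and Keanu's stake falls to 9%.
Dmitri holds 81% of Vireo, so Dmitri controls Vireo.
Dmitri and Vireo together hold 25% + 75% = 100% of Palisade, so Dmitri controls Palisade.
Dmitri did not control Palisade before and does after, so the clause is triggered.

Yes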